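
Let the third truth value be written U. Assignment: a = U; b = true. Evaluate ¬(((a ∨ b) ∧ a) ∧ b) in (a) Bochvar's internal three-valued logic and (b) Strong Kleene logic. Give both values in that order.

In Bochvar's internal three-valued logic: a ∨ b = U ∨ true = U
(a ∨ b) ∧ a = U ∧ U = U
((a ∨ b) ∧ a) ∧ b = U ∧ true = U
¬(((a ∨ b) ∧ a) ∧ b) = ¬U = U
In Strong Kleene logic: a ∨ b = U ∨ true = true
(a ∨ b) ∧ a = true ∧ U = U
((a ∨ b) ∧ a) ∧ b = U ∧ true = U
¬(((a ∨ b) ∧ a) ∧ b) = ¬U = U

U; U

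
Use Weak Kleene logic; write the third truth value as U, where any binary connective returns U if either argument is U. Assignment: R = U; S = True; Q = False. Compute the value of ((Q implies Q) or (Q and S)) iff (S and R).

U

Q implies Q = False implies False = True
Q and S = False and True = False
(Q implies Q) or (Q and S) = True or False = True
S and R = True and U = U
((Q implies Q) or (Q and S)) iff (S and R) = True iff U = U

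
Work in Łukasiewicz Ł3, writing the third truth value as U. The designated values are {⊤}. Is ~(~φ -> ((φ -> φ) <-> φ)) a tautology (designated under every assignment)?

Countermodel: φ=⊤ gives ⊥, which is not designated.

No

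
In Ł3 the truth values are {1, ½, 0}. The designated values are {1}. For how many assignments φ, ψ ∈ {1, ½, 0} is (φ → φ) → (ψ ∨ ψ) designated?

3

Designated under: (φ=1, ψ=1); (φ=½, ψ=1); (φ=0, ψ=1).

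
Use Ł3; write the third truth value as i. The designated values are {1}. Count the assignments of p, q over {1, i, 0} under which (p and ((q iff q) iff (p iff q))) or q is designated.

3

Designated under: (p=1, q=1); (p=i, q=1); (p=0, q=1).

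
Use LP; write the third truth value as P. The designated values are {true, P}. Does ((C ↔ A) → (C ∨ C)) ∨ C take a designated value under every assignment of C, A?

Countermodel: C=false, A=false gives false, which is not designated.

No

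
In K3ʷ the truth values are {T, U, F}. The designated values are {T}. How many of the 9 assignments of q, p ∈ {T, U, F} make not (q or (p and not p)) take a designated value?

Designated under: (q=F, p=T); (q=F, p=F).

2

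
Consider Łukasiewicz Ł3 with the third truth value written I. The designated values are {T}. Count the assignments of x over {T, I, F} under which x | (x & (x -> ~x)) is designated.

x=T: T ✓
x=I: I ·
x=F: F ·

1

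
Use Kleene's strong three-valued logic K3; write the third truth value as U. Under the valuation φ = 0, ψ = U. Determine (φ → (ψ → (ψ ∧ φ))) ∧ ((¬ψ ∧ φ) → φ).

1

ψ ∧ φ = U ∧ 0 = 0
ψ → (ψ ∧ φ) = U → 0 = U
φ → (ψ → (ψ ∧ φ)) = 0 → U = 1
¬ψ = ¬U = U
¬ψ ∧ φ = U ∧ 0 = 0
(¬ψ ∧ φ) → φ = 0 → 0 = 1
(φ → (ψ → (ψ ∧ φ))) ∧ ((¬ψ ∧ φ) → φ) = 1 ∧ 1 = 1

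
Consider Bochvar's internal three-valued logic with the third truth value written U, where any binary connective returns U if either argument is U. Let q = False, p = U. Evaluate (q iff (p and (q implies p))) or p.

q implies p = False implies U = U  [any arg is the third value ⇒ result is the third value]
p and (q implies p) = U and U = U
q iff (p and (q implies p)) = False iff U = U
(q iff (p and (q implies p))) or p = U or U = U

U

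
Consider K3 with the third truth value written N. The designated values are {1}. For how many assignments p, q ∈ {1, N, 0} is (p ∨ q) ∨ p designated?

Of the 9 assignments, 5 give a value in {1}.

5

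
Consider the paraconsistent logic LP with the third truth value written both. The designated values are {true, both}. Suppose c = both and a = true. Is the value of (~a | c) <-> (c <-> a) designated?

Yes

~a = ~true = false
~a | c = false | both = both
c <-> a = both <-> true = both
(~a | c) <-> (c <-> a) = both <-> both = both
both ∈ {true, both}.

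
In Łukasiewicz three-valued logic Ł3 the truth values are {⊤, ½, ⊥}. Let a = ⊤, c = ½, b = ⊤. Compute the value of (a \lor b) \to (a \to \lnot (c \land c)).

½

a \lor b = ⊤ \lor ⊤ = ⊤
c \land c = ½ \land ½ = ½
\lnot (c \land c) = \lnot ½ = ½
a \to \lnot (c \land c) = ⊤ \to ½ = ½
(a \lor b) \to (a \to \lnot (c \land c)) = ⊤ \to ½ = ½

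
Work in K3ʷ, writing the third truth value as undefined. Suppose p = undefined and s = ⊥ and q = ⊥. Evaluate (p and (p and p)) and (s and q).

undefined

p and p = undefined and undefined = undefined
p and (p and p) = undefined and undefined = undefined
s and q = ⊥ and ⊥ = ⊥
(p and (p and p)) and (s and q) = undefined and ⊥ = undefined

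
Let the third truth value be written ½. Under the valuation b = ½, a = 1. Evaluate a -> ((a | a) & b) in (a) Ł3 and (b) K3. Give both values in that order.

½; ½

In Ł3: a | a = 1 | 1 = 1
(a | a) & b = 1 & ½ = ½
a -> ((a | a) & b) = 1 -> ½ = ½
In K3: a | a = 1 | 1 = 1
(a | a) & b = 1 & ½ = ½
a -> ((a | a) & b) = 1 -> ½ = ½  [~1 | ½]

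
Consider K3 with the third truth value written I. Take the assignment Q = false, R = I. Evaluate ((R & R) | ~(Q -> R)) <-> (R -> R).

R & R = I & I = I
Q -> R = false -> I = true
~(Q -> R) = ~true = false
(R & R) | ~(Q -> R) = I | false = I
R -> R = I -> I = I
((R & R) | ~(Q -> R)) <-> (R -> R) = I <-> I = I

I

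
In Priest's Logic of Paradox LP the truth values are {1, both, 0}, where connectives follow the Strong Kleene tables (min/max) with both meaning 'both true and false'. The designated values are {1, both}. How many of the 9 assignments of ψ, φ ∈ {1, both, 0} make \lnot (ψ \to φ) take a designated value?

4

Designated under: (ψ=1, φ=both); (ψ=1, φ=0); (ψ=both, φ=both); (ψ=both, φ=0).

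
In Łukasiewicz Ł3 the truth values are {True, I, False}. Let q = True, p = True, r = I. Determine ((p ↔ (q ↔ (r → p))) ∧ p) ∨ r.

r → p = I → True = True  [min(1, 1−½+1)]
q ↔ (r → p) = True ↔ True = True
p ↔ (q ↔ (r → p)) = True ↔ True = True
(p ↔ (q ↔ (r → p))) ∧ p = True ∧ True = True
((p ↔ (q ↔ (r → p))) ∧ p) ∨ r = True ∨ I = True

True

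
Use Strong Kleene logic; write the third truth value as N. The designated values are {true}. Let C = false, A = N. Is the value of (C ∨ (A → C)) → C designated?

No

A → C = N → false = N  [¬N ∨ false]
C ∨ (A → C) = false ∨ N = N
(C ∨ (A → C)) → C = N → false = N
N ∉ {true}.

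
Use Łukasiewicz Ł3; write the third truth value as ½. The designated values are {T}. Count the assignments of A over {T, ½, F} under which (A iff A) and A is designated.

1

A=T: T ✓
A=½: ½ ·
A=F: F ·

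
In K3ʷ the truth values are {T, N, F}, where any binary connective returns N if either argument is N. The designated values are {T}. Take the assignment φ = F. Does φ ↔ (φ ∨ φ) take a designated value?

φ ∨ φ = F ∨ F = F
φ ↔ (φ ∨ φ) = F ↔ F = T
T ∈ {T}.

Yes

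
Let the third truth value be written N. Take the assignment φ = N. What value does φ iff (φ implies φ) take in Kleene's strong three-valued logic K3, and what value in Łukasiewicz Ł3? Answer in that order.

In Kleene's strong three-valued logic K3: φ implies φ = N implies N = N  [not N or N]
φ iff (φ implies φ) = N iff N = N
In Łukasiewicz Ł3: φ implies φ = N implies N = true  [min(1, 1−½+½)]
φ iff (φ implies φ) = N iff true = N

N; N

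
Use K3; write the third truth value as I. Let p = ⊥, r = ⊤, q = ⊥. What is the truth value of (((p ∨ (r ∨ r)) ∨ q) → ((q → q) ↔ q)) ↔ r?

⊥

r ∨ r = ⊤ ∨ ⊤ = ⊤
p ∨ (r ∨ r) = ⊥ ∨ ⊤ = ⊤
(p ∨ (r ∨ r)) ∨ q = ⊤ ∨ ⊥ = ⊤
q → q = ⊥ → ⊥ = ⊤
(q → q) ↔ q = ⊤ ↔ ⊥ = ⊥
((p ∨ (r ∨ r)) ∨ q) → ((q → q) ↔ q) = ⊤ → ⊥ = ⊥
(((p ∨ (r ∨ r)) ∨ q) → ((q → q) ↔ q)) ↔ r = ⊥ ↔ ⊤ = ⊥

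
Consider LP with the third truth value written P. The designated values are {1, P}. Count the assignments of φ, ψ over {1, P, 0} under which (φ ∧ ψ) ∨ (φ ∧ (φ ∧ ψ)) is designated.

Designated under: (φ=1, ψ=1); (φ=1, ψ=P); (φ=P, ψ=1); (φ=P, ψ=P).

4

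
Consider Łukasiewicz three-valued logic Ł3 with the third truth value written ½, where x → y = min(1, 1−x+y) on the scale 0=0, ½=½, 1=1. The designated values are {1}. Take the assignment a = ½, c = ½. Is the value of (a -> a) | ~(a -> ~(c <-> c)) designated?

Yes

a -> a = ½ -> ½ = 1  [min(1, 1−½+½)]
c <-> c = ½ <-> ½ = 1
~(c <-> c) = ~1 = 0
a -> ~(c <-> c) = ½ -> 0 = ½
~(a -> ~(c <-> c)) = ~½ = ½
(a -> a) | ~(a -> ~(c <-> c)) = 1 | ½ = 1
1 ∈ {1}.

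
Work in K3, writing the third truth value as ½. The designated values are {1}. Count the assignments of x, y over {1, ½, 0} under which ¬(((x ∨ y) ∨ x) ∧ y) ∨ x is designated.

5

Of the 9 assignments, 5 give a value in {1}.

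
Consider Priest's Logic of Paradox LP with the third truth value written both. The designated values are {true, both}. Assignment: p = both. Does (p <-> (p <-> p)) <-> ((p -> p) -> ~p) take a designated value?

p <-> p = both <-> both = both
p <-> (p <-> p) = both <-> both = both
p -> p = both -> both = both
~p = ~both = both
(p -> p) -> ~p = both -> both = both
(p <-> (p <-> p)) <-> ((p -> p) -> ~p) = both <-> both = both
both ∈ {true, both}.

Yes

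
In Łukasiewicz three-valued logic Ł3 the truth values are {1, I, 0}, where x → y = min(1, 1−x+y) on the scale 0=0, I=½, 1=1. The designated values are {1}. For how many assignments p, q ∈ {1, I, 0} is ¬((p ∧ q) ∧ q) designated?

Of the 9 assignments, 5 give a value in {1}.

5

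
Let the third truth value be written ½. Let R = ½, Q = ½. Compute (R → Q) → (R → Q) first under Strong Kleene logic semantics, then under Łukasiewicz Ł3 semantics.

In Strong Kleene logic: R → Q = ½ → ½ = ½  [¬½ ∨ ½]
R → Q = ½ → ½ = ½
(R → Q) → (R → Q) = ½ → ½ = ½
In Łukasiewicz Ł3: R → Q = ½ → ½ = T  [min(1, 1−½+½)]
R → Q = ½ → ½ = T
(R → Q) → (R → Q) = T → T = T
They differ because Strong Kleene logic and Łukasiewicz Ł3 treat ½ differently under implication.

½; T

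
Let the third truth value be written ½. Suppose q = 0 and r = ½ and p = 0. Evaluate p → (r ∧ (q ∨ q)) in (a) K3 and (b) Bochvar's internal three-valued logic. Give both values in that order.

In K3: q ∨ q = 0 ∨ 0 = 0
r ∧ (q ∨ q) = ½ ∧ 0 = 0
p → (r ∧ (q ∨ q)) = 0 → 0 = 1
In Bochvar's internal three-valued logic: q ∨ q = 0 ∨ 0 = 0
r ∧ (q ∨ q) = ½ ∧ 0 = ½
p → (r ∧ (q ∨ q)) = 0 → ½ = ½  [any arg is the third value ⇒ result is the third value]
They differ because K3 and Bochvar's internal three-valued logic treat ½ differently under the binary connectives.

1; ½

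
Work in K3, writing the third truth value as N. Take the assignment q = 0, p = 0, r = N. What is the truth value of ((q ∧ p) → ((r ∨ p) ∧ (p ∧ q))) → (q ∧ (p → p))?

q ∧ p = 0 ∧ 0 = 0
r ∨ p = N ∨ 0 = N
p ∧ q = 0 ∧ 0 = 0
(r ∨ p) ∧ (p ∧ q) = N ∧ 0 = 0
(q ∧ p) → ((r ∨ p) ∧ (p ∧ q)) = 0 → 0 = 1
p → p = 0 → 0 = 1
q ∧ (p → p) = 0 ∧ 1 = 0
((q ∧ p) → ((r ∨ p) ∧ (p ∧ q))) → (q ∧ (p → p)) = 1 → 0 = 0

0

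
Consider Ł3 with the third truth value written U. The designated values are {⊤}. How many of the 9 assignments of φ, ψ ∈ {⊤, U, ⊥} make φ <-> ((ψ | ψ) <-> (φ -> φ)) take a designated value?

3

Designated under: (φ=⊤, ψ=⊤); (φ=U, ψ=U); (φ=⊥, ψ=⊥).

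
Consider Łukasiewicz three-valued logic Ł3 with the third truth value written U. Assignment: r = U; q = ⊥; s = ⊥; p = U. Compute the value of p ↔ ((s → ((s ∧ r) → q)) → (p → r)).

U

s ∧ r = ⊥ ∧ U = ⊥
(s ∧ r) → q = ⊥ → ⊥ = ⊤
s → ((s ∧ r) → q) = ⊥ → ⊤ = ⊤
p → r = U → U = ⊤  [min(1, 1−½+½)]
(s → ((s ∧ r) → q)) → (p → r) = ⊤ → ⊤ = ⊤
p ↔ ((s → ((s ∧ r) → q)) → (p → r)) = U ↔ ⊤ = U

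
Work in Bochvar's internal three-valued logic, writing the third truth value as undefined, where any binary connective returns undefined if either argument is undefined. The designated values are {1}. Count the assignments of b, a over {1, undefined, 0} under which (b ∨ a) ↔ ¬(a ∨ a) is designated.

1

Designated under: (b=1, a=0).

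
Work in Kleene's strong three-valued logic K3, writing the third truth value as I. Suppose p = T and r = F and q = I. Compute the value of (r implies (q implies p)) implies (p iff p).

q implies p = I implies T = T  [not I or T]
r implies (q implies p) = F implies T = T
p iff p = T iff T = T
(r implies (q implies p)) implies (p iff p) = T implies T = T

T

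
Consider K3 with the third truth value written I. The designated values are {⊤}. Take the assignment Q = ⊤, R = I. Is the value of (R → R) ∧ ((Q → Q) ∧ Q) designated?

No

R → R = I → I = I  [¬I ∨ I]
Q → Q = ⊤ → ⊤ = ⊤
(Q → Q) ∧ Q = ⊤ ∧ ⊤ = ⊤
(R → R) ∧ ((Q → Q) ∧ Q) = I ∧ ⊤ = I
I ∉ {⊤}.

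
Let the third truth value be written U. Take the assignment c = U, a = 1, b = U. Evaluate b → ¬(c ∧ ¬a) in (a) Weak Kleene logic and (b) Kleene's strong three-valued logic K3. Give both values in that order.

U; 1

In Weak Kleene logic: ¬a = ¬1 = 0
c ∧ ¬a = U ∧ 0 = U
¬(c ∧ ¬a) = ¬U = U
b → ¬(c ∧ ¬a) = U → U = U
In Kleene's strong three-valued logic K3: ¬a = ¬1 = 0
c ∧ ¬a = U ∧ 0 = 0
¬(c ∧ ¬a) = ¬0 = 1
b → ¬(c ∧ ¬a) = U → 1 = 1  [¬U ∨ 1]
They differ because Weak Kleene logic and Kleene's strong three-valued logic K3 treat U differently under the binary connectives.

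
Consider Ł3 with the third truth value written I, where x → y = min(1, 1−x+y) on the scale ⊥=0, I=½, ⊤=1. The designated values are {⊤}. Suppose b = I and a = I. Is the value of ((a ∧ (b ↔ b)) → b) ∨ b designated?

b ↔ b = I ↔ I = ⊤  [1 − |½−½|]
a ∧ (b ↔ b) = I ∧ ⊤ = I
(a ∧ (b ↔ b)) → b = I → I = ⊤
((a ∧ (b ↔ b)) → b) ∨ b = ⊤ ∨ I = ⊤
⊤ ∈ {⊤}.

Yes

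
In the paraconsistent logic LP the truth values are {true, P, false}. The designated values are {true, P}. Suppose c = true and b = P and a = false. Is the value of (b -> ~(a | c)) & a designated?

No

a | c = false | true = true
~(a | c) = ~true = false
b -> ~(a | c) = P -> false = P
(b -> ~(a | c)) & a = P & false = false
false ∉ {true, P}.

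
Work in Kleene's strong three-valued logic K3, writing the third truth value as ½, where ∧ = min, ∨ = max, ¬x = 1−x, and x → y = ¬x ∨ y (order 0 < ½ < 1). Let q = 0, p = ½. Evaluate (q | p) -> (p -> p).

½

q | p = 0 | ½ = ½
p -> p = ½ -> ½ = ½  [~½ | ½]
(q | p) -> (p -> p) = ½ -> ½ = ½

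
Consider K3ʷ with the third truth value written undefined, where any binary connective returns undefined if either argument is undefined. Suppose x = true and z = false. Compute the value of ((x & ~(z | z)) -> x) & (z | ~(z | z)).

true

z | z = false | false = false
~(z | z) = ~false = true
x & ~(z | z) = true & true = true
(x & ~(z | z)) -> x = true -> true = true
z | z = false | false = false
~(z | z) = ~false = true
z | ~(z | z) = false | true = true
((x & ~(z | z)) -> x) & (z | ~(z | z)) = true & true = true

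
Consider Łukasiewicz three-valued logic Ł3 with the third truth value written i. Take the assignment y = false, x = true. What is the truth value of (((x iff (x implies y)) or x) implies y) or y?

false

x implies y = true implies false = false
x iff (x implies y) = true iff false = false
(x iff (x implies y)) or x = false or true = true
((x iff (x implies y)) or x) implies y = true implies false = false
(((x iff (x implies y)) or x) implies y) or y = false or false = false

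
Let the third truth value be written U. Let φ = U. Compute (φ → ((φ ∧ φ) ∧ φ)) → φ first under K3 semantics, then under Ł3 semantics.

In K3: φ ∧ φ = U ∧ U = U
(φ ∧ φ) ∧ φ = U ∧ U = U
φ → ((φ ∧ φ) ∧ φ) = U → U = U  [¬U ∨ U]
(φ → ((φ ∧ φ) ∧ φ)) → φ = U → U = U
In Ł3: φ ∧ φ = U ∧ U = U
(φ ∧ φ) ∧ φ = U ∧ U = U
φ → ((φ ∧ φ) ∧ φ) = U → U = ⊤  [min(1, 1−½+½)]
(φ → ((φ ∧ φ) ∧ φ)) → φ = ⊤ → U = U

U; U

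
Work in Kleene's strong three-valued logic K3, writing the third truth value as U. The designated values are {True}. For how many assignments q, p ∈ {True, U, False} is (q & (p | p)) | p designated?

3

Designated under: (q=True, p=True); (q=U, p=True); (q=False, p=True).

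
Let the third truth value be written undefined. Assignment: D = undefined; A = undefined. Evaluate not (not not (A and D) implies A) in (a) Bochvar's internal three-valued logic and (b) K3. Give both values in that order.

undefined; undefined

In Bochvar's internal three-valued logic: A and D = undefined and undefined = undefined
not (A and D) = not undefined = undefined
not not (A and D) = not undefined = undefined
not not (A and D) implies A = undefined implies undefined = undefined
not (not not (A and D) implies A) = not undefined = undefined
In K3: A and D = undefined and undefined = undefined
not (A and D) = not undefined = undefined
not not (A and D) = not undefined = undefined
not not (A and D) implies A = undefined implies undefined = undefined  [not undefined or undefined]
not (not not (A and D) implies A) = not undefined = undefined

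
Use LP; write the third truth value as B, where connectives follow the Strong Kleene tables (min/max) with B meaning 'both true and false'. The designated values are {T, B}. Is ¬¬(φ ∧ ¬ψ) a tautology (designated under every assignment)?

No

Countermodel: φ=T, ψ=T gives F, which is not designated.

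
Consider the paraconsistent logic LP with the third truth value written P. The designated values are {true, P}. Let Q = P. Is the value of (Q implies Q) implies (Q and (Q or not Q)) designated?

Q implies Q = P implies P = P  [not P or P]
not Q = not P = P
Q or not Q = P or P = P
Q and (Q or not Q) = P and P = P
(Q implies Q) implies (Q and (Q or not Q)) = P implies P = P
P ∈ {true, P}.

Yes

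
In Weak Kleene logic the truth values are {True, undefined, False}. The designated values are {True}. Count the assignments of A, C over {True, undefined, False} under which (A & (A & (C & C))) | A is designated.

Designated under: (A=True, C=True); (A=True, C=False).

2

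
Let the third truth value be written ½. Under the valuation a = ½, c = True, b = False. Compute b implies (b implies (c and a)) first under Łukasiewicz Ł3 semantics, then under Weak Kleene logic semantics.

In Łukasiewicz Ł3: c and a = True and ½ = ½
b implies (c and a) = False implies ½ = True  [min(1, 1−0+½)]
b implies (b implies (c and a)) = False implies True = True
In Weak Kleene logic: c and a = True and ½ = ½
b implies (c and a) = False implies ½ = ½  [any arg is the third value ⇒ result is the third value]
b implies (b implies (c and a)) = False implies ½ = ½
They differ because Łukasiewicz Ł3 and Weak Kleene logic treat ½ differently under the binary connectives.

True; ½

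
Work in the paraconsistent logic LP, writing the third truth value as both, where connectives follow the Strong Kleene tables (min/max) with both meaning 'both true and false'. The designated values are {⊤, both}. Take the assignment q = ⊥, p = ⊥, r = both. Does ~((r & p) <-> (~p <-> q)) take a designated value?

r & p = both & ⊥ = ⊥
~p = ~⊥ = ⊤
~p <-> q = ⊤ <-> ⊥ = ⊥
(r & p) <-> (~p <-> q) = ⊥ <-> ⊥ = ⊤
~((r & p) <-> (~p <-> q)) = ~⊤ = ⊥
⊥ ∉ {⊤, both}.

No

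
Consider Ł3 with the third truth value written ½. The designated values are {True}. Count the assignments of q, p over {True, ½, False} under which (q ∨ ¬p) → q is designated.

Of the 9 assignments, 6 give a value in {True}.

6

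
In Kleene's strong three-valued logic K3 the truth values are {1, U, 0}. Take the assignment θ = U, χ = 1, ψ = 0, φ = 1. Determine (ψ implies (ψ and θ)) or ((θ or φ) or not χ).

ψ and θ = 0 and U = 0
ψ implies (ψ and θ) = 0 implies 0 = 1
θ or φ = U or 1 = 1
not χ = not 1 = 0
(θ or φ) or not χ = 1 or 0 = 1
(ψ implies (ψ and θ)) or ((θ or φ) or not χ) = 1 or 1 = 1

1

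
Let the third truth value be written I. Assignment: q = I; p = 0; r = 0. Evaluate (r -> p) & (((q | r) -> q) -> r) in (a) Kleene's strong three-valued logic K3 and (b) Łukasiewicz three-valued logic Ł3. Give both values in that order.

I; 0

In Kleene's strong three-valued logic K3: r -> p = 0 -> 0 = 1
q | r = I | 0 = I
(q | r) -> q = I -> I = I  [~I | I]
((q | r) -> q) -> r = I -> 0 = I
(r -> p) & (((q | r) -> q) -> r) = 1 & I = I
In Łukasiewicz three-valued logic Ł3: r -> p = 0 -> 0 = 1
q | r = I | 0 = I
(q | r) -> q = I -> I = 1
((q | r) -> q) -> r = 1 -> 0 = 0
(r -> p) & (((q | r) -> q) -> r) = 1 & 0 = 0
They differ because Kleene's strong three-valued logic K3 and Łukasiewicz three-valued logic Ł3 treat I differently under implication.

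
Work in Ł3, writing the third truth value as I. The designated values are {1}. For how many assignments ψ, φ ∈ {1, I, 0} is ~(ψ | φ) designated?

1

Designated under: (ψ=0, φ=0).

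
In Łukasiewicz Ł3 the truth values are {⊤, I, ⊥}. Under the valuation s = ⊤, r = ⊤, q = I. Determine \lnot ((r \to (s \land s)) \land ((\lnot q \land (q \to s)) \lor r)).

s \land s = ⊤ \land ⊤ = ⊤
r \to (s \land s) = ⊤ \to ⊤ = ⊤
\lnot q = \lnot I = I
q \to s = I \to ⊤ = ⊤  [min(1, 1−½+1)]
\lnot q \land (q \to s) = I \land ⊤ = I
(\lnot q \land (q \to s)) \lor r = I \lor ⊤ = ⊤
(r \to (s \land s)) \land ((\lnot q \land (q \to s)) \lor r) = ⊤ \land ⊤ = ⊤
\lnot ((r \to (s \land s)) \land ((\lnot q \land (q \to s)) \lor r)) = \lnot ⊤ = ⊥

⊥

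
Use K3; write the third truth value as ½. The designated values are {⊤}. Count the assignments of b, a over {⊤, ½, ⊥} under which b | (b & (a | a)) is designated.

Designated under: (b=⊤, a=⊤); (b=⊤, a=½); (b=⊤, a=⊥).

3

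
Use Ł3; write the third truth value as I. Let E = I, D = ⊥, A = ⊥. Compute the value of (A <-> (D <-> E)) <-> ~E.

⊤

D <-> E = ⊥ <-> I = I  [1 − |0−½|]
A <-> (D <-> E) = ⊥ <-> I = I
~E = ~I = I
(A <-> (D <-> E)) <-> ~E = I <-> I = ⊤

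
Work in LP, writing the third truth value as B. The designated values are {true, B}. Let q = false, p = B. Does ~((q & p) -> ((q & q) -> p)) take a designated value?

No

q & p = false & B = false
q & q = false & false = false
(q & q) -> p = false -> B = true  [~false | B]
(q & p) -> ((q & q) -> p) = false -> true = true
~((q & p) -> ((q & q) -> p)) = ~true = false
false ∉ {true, B}.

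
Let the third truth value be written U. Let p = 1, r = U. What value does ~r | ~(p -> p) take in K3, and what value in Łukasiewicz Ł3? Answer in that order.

In K3: ~r = ~U = U
p -> p = 1 -> 1 = 1
~(p -> p) = ~1 = 0
~r | ~(p -> p) = U | 0 = U
In Łukasiewicz Ł3: ~r = ~U = U
p -> p = 1 -> 1 = 1
~(p -> p) = ~1 = 0
~r | ~(p -> p) = U | 0 = U

U; U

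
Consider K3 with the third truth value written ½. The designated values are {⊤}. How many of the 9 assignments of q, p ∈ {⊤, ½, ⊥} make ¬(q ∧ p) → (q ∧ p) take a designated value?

Designated under: (q=⊤, p=⊤).

1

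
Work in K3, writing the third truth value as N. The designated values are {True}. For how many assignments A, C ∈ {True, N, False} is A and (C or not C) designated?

Designated under: (A=True, C=True); (A=True, C=False).

2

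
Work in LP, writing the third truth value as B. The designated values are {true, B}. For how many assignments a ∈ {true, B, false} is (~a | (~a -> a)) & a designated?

2

a=true: true ✓
a=B: B ✓
a=false: false ·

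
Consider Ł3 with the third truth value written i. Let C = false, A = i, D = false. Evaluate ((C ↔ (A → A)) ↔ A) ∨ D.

A → A = i → i = true  [min(1, 1−½+½)]
C ↔ (A → A) = false ↔ true = false
(C ↔ (A → A)) ↔ A = false ↔ i = i
((C ↔ (A → A)) ↔ A) ∨ D = i ∨ false = i

i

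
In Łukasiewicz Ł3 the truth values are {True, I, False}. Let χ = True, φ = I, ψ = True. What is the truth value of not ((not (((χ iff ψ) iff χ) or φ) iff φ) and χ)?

I

χ iff ψ = True iff True = True
(χ iff ψ) iff χ = True iff True = True
((χ iff ψ) iff χ) or φ = True or I = True
not (((χ iff ψ) iff χ) or φ) = not True = False
not (((χ iff ψ) iff χ) or φ) iff φ = False iff I = I  [1 − |0−½|]
(not (((χ iff ψ) iff χ) or φ) iff φ) and χ = I and True = I
not ((not (((χ iff ψ) iff χ) or φ) iff φ) and χ) = not I = I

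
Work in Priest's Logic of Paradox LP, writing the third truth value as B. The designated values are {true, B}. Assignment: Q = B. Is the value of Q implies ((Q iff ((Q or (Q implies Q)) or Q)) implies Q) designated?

Yes

Q implies Q = B implies B = B
Q or (Q implies Q) = B or B = B
(Q or (Q implies Q)) or Q = B or B = B
Q iff ((Q or (Q implies Q)) or Q) = B iff B = B
(Q iff ((Q or (Q implies Q)) or Q)) implies Q = B implies B = B
Q implies ((Q iff ((Q or (Q implies Q)) or Q)) implies Q) = B implies B = B
B ∈ {true, B}.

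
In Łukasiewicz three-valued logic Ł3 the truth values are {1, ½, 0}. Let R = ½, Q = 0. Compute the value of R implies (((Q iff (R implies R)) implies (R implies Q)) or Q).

1

R implies R = ½ implies ½ = 1  [min(1, 1−½+½)]
Q iff (R implies R) = 0 iff 1 = 0
R implies Q = ½ implies 0 = ½
(Q iff (R implies R)) implies (R implies Q) = 0 implies ½ = 1
((Q iff (R implies R)) implies (R implies Q)) or Q = 1 or 0 = 1
R implies (((Q iff (R implies R)) implies (R implies Q)) or Q) = ½ implies 1 = 1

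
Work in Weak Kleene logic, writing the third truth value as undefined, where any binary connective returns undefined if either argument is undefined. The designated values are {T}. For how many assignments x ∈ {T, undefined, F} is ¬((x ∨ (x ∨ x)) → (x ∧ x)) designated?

0

x=T: F ·
x=undefined: undefined ·
x=F: F ·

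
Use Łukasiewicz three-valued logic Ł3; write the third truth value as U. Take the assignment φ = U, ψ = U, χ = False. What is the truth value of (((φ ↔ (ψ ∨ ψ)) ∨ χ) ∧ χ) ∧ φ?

False

ψ ∨ ψ = U ∨ U = U
φ ↔ (ψ ∨ ψ) = U ↔ U = True
(φ ↔ (ψ ∨ ψ)) ∨ χ = True ∨ False = True
((φ ↔ (ψ ∨ ψ)) ∨ χ) ∧ χ = True ∧ False = False
(((φ ↔ (ψ ∨ ψ)) ∨ χ) ∧ χ) ∧ φ = False ∧ U = False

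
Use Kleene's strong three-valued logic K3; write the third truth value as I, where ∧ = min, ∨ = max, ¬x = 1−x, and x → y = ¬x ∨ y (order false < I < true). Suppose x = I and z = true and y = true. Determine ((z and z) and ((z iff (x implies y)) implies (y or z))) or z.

z and z = true and true = true
x implies y = I implies true = true
z iff (x implies y) = true iff true = true
y or z = true or true = true
(z iff (x implies y)) implies (y or z) = true implies true = true
(z and z) and ((z iff (x implies y)) implies (y or z)) = true and true = true
((z and z) and ((z iff (x implies y)) implies (y or z))) or z = true or true = true

true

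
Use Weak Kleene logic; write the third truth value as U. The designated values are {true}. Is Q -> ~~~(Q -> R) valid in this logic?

No

Countermodel: Q=true, R=true gives false, which is not designated.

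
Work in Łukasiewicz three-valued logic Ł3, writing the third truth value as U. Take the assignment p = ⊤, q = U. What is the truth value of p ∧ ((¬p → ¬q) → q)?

¬p = ¬⊤ = ⊥
¬q = ¬U = U
¬p → ¬q = ⊥ → U = ⊤  [min(1, 1−0+½)]
(¬p → ¬q) → q = ⊤ → U = U
p ∧ ((¬p → ¬q) → q) = ⊤ ∧ U = U

U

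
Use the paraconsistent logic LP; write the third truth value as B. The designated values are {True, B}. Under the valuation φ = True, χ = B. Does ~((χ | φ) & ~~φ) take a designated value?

No

χ | φ = B | True = True
~φ = ~True = False
~~φ = ~False = True
(χ | φ) & ~~φ = True & True = True
~((χ | φ) & ~~φ) = ~True = False
False ∉ {True, B}.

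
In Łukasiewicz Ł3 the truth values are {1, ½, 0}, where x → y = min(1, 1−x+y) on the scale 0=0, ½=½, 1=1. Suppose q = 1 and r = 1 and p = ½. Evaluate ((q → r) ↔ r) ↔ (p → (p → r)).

q → r = 1 → 1 = 1
(q → r) ↔ r = 1 ↔ 1 = 1
p → r = ½ → 1 = 1  [min(1, 1−½+1)]
p → (p → r) = ½ → 1 = 1
((q → r) ↔ r) ↔ (p → (p → r)) = 1 ↔ 1 = 1

1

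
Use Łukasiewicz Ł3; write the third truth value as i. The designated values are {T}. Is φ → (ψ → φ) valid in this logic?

Yes

Every assignment of φ, ψ over {T, i, F} gives a value in {T}.
In particular, with φ=i, ψ=i: φ → (ψ → φ) = T.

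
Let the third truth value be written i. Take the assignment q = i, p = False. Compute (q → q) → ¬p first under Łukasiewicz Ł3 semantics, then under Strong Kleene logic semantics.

In Łukasiewicz Ł3: q → q = i → i = True  [min(1, 1−½+½)]
¬p = ¬False = True
(q → q) → ¬p = True → True = True
In Strong Kleene logic: q → q = i → i = i  [¬i ∨ i]
¬p = ¬False = True
(q → q) → ¬p = i → True = True

True; True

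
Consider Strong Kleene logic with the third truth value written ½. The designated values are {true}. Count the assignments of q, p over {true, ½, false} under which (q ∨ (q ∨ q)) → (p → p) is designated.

Of the 9 assignments, 7 give a value in {true}.

7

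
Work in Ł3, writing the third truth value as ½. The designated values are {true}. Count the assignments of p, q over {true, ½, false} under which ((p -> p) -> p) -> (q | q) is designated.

6

Of the 9 assignments, 6 give a value in {true}.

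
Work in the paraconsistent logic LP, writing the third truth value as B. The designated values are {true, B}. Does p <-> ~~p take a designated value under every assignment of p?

Every assignment of p over {true, B, false} gives a value in {true, B}.
In particular, with p=B: p <-> ~~p = B.

Yes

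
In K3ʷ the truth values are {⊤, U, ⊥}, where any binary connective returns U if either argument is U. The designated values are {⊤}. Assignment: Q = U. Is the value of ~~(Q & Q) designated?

Q & Q = U & U = U
~(Q & Q) = ~U = U
~~(Q & Q) = ~U = U
U ∉ {⊤}.

No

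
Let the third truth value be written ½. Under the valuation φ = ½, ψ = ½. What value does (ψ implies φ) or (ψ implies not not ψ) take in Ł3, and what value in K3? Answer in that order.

⊤; ½

In Ł3: ψ implies φ = ½ implies ½ = ⊤
not ψ = not ½ = ½
not not ψ = not ½ = ½
ψ implies not not ψ = ½ implies ½ = ⊤
(ψ implies φ) or (ψ implies not not ψ) = ⊤ or ⊤ = ⊤
In K3: ψ implies φ = ½ implies ½ = ½  [not ½ or ½]
not ψ = not ½ = ½
not not ψ = not ½ = ½
ψ implies not not ψ = ½ implies ½ = ½
(ψ implies φ) or (ψ implies not not ψ) = ½ or ½ = ½
They differ because Ł3 and K3 treat ½ differently under implication.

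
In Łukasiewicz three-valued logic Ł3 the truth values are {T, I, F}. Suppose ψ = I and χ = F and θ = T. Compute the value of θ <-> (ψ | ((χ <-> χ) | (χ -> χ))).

T

χ <-> χ = F <-> F = T
χ -> χ = F -> F = T
(χ <-> χ) | (χ -> χ) = T | T = T
ψ | ((χ <-> χ) | (χ -> χ)) = I | T = T
θ <-> (ψ | ((χ <-> χ) | (χ -> χ))) = T <-> T = T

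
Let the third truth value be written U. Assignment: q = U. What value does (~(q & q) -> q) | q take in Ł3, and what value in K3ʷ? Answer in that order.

1; U

In Ł3: q & q = U & U = U
~(q & q) = ~U = U
~(q & q) -> q = U -> U = 1  [min(1, 1−½+½)]
(~(q & q) -> q) | q = 1 | U = 1
In K3ʷ: q & q = U & U = U
~(q & q) = ~U = U
~(q & q) -> q = U -> U = U
(~(q & q) -> q) | q = U | U = U
They differ because Ł3 and K3ʷ treat U differently under the binary connectives.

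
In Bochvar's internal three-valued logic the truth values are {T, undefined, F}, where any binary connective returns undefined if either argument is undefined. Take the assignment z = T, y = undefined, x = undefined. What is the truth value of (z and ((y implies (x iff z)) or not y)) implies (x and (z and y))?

undefined

x iff z = undefined iff T = undefined
y implies (x iff z) = undefined implies undefined = undefined  [any arg is the third value ⇒ result is the third value]
not y = not undefined = undefined
(y implies (x iff z)) or not y = undefined or undefined = undefined
z and ((y implies (x iff z)) or not y) = T and undefined = undefined
z and y = T and undefined = undefined
x and (z and y) = undefined and undefined = undefined
(z and ((y implies (x iff z)) or not y)) implies (x and (z and y)) = undefined implies undefined = undefined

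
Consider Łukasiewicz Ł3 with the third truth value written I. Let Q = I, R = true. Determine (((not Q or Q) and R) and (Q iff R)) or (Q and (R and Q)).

I

not Q = not I = I
not Q or Q = I or I = I
(not Q or Q) and R = I and true = I
Q iff R = I iff true = I  [1 − |½−1|]
((not Q or Q) and R) and (Q iff R) = I and I = I
R and Q = true and I = I
Q and (R and Q) = I and I = I
(((not Q or Q) and R) and (Q iff R)) or (Q and (R and Q)) = I or I = I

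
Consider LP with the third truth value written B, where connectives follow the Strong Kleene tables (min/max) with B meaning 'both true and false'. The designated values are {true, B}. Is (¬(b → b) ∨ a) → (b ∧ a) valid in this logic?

No

Countermodel: b=false, a=true gives false, which is not designated.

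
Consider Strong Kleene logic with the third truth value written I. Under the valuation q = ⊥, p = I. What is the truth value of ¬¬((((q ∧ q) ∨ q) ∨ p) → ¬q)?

q ∧ q = ⊥ ∧ ⊥ = ⊥
(q ∧ q) ∨ q = ⊥ ∨ ⊥ = ⊥
((q ∧ q) ∨ q) ∨ p = ⊥ ∨ I = I
¬q = ¬⊥ = ⊤
(((q ∧ q) ∨ q) ∨ p) → ¬q = I → ⊤ = ⊤
¬((((q ∧ q) ∨ q) ∨ p) → ¬q) = ¬⊤ = ⊥
¬¬((((q ∧ q) ∨ q) ∨ p) → ¬q) = ¬⊥ = ⊤

⊤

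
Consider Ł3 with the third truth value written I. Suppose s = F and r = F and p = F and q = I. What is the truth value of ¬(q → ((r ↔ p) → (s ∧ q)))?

I

r ↔ p = F ↔ F = T
s ∧ q = F ∧ I = F
(r ↔ p) → (s ∧ q) = T → F = F
q → ((r ↔ p) → (s ∧ q)) = I → F = I  [min(1, 1−½+0)]
¬(q → ((r ↔ p) → (s ∧ q))) = ¬I = I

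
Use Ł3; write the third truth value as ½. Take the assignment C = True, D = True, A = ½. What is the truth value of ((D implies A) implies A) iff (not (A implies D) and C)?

D implies A = True implies ½ = ½  [min(1, 1−1+½)]
(D implies A) implies A = ½ implies ½ = True
A implies D = ½ implies True = True
not (A implies D) = not True = False
not (A implies D) and C = False and True = False
((D implies A) implies A) iff (not (A implies D) and C) = True iff False = False

False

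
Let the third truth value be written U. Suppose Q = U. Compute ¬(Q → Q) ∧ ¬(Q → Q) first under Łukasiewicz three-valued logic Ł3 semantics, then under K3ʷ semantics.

0; U

In Łukasiewicz three-valued logic Ł3: Q → Q = U → U = 1  [min(1, 1−½+½)]
¬(Q → Q) = ¬1 = 0
Q → Q = U → U = 1
¬(Q → Q) = ¬1 = 0
¬(Q → Q) ∧ ¬(Q → Q) = 0 ∧ 0 = 0
In K3ʷ: Q → Q = U → U = U
¬(Q → Q) = ¬U = U
Q → Q = U → U = U
¬(Q → Q) = ¬U = U
¬(Q → Q) ∧ ¬(Q → Q) = U ∧ U = U
They differ because Łukasiewicz three-valued logic Ł3 and K3ʷ treat U differently under the binary connectives.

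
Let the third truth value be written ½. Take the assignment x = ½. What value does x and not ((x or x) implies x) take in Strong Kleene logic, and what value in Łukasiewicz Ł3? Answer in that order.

In Strong Kleene logic: x or x = ½ or ½ = ½
(x or x) implies x = ½ implies ½ = ½  [not ½ or ½]
not ((x or x) implies x) = not ½ = ½
x and not ((x or x) implies x) = ½ and ½ = ½
In Łukasiewicz Ł3: x or x = ½ or ½ = ½
(x or x) implies x = ½ implies ½ = ⊤  [min(1, 1−½+½)]
not ((x or x) implies x) = not ⊤ = ⊥
x and not ((x or x) implies x) = ½ and ⊥ = ⊥
They differ because Strong Kleene logic and Łukasiewicz Ł3 treat ½ differently under implication.

½; ⊥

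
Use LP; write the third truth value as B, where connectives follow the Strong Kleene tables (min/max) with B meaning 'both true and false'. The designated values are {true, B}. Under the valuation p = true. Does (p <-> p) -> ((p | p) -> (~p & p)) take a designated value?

p <-> p = true <-> true = true
p | p = true | true = true
~p = ~true = false
~p & p = false & true = false
(p | p) -> (~p & p) = true -> false = false
(p <-> p) -> ((p | p) -> (~p & p)) = true -> false = false
false ∉ {true, B}.

No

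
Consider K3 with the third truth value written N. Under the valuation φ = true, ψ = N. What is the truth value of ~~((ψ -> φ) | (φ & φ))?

ψ -> φ = N -> true = true
φ & φ = true & true = true
(ψ -> φ) | (φ & φ) = true | true = true
~((ψ -> φ) | (φ & φ)) = ~true = false
~~((ψ -> φ) | (φ & φ)) = ~false = true

true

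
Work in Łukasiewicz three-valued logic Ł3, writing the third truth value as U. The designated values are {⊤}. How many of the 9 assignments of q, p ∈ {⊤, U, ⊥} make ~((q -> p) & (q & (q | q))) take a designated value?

4

Designated under: (q=⊤, p=⊥); (q=⊥, p=⊤); (q=⊥, p=U); (q=⊥, p=⊥).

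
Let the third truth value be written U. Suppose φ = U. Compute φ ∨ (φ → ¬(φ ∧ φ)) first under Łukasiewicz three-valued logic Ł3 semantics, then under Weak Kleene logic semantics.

true; U

In Łukasiewicz three-valued logic Ł3: φ ∧ φ = U ∧ U = U
¬(φ ∧ φ) = ¬U = U
φ → ¬(φ ∧ φ) = U → U = true
φ ∨ (φ → ¬(φ ∧ φ)) = U ∨ true = true
In Weak Kleene logic: φ ∧ φ = U ∧ U = U
¬(φ ∧ φ) = ¬U = U
φ → ¬(φ ∧ φ) = U → U = U  [any arg is the third value ⇒ result is the third value]
φ ∨ (φ → ¬(φ ∧ φ)) = U ∨ U = U
They differ because Łukasiewicz three-valued logic Ł3 and Weak Kleene logic treat U differently under the binary connectives.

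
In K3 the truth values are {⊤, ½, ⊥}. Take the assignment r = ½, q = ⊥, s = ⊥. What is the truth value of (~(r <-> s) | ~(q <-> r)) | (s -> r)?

r <-> s = ½ <-> ⊥ = ½
~(r <-> s) = ~½ = ½
q <-> r = ⊥ <-> ½ = ½
~(q <-> r) = ~½ = ½
~(r <-> s) | ~(q <-> r) = ½ | ½ = ½
s -> r = ⊥ -> ½ = ⊤
(~(r <-> s) | ~(q <-> r)) | (s -> r) = ½ | ⊤ = ⊤

⊤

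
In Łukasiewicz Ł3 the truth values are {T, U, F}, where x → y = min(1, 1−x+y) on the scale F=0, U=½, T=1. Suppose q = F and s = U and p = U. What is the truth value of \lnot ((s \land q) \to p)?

F

s \land q = U \land F = F
(s \land q) \to p = F \to U = T  [min(1, 1−0+½)]
\lnot ((s \land q) \to p) = \lnot T = F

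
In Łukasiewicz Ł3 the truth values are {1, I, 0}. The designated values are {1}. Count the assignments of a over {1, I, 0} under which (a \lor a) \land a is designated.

1

a=1: 1 ✓
a=I: I ·
a=0: 0 ·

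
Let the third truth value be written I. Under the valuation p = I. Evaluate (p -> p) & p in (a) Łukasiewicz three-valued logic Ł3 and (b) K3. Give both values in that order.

In Łukasiewicz three-valued logic Ł3: p -> p = I -> I = ⊤
(p -> p) & p = ⊤ & I = I
In K3: p -> p = I -> I = I  [~I | I]
(p -> p) & p = I & I = I

I; I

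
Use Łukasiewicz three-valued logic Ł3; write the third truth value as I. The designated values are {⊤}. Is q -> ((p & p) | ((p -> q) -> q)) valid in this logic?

Yes

Every assignment of q, p over {⊤, I, ⊥} gives a value in {⊤}.
In particular, with q=I, p=I: q -> ((p & p) | ((p -> q) -> q)) = ⊤.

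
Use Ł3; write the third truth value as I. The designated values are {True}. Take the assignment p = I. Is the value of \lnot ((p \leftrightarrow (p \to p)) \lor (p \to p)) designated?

No

p \to p = I \to I = True
p \leftrightarrow (p \to p) = I \leftrightarrow True = I
p \to p = I \to I = True
(p \leftrightarrow (p \to p)) \lor (p \to p) = I \lor True = True
\lnot ((p \leftrightarrow (p \to p)) \lor (p \to p)) = \lnot True = False
False ∉ {True}.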